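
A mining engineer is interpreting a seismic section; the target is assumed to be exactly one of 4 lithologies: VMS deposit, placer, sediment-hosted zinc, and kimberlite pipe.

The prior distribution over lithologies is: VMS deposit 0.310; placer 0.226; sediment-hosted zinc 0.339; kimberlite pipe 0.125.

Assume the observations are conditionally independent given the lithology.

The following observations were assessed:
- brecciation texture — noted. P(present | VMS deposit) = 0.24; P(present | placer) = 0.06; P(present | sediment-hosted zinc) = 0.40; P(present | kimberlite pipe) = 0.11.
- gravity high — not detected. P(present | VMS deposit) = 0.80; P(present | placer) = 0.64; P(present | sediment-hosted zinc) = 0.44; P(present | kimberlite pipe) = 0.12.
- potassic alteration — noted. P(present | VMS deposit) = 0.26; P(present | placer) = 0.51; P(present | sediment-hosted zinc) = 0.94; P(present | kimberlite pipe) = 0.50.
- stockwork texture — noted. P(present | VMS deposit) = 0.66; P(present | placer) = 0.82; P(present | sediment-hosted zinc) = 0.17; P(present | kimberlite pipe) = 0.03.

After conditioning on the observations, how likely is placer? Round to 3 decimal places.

0.121

By Bayes' rule with conditional independence, the unnormalized weight for each hypothesis is prior × ∏ likelihoods (using 1 − P(present | H) for each absent observation):
  VMS deposit: 0.310 × 0.24 × (1 − 0.80) × 0.26 × 0.66 = 0.0025534
  placer: 0.226 × 0.06 × (1 − 0.64) × 0.51 × 0.82 = 0.0020415
  sediment-hosted zinc: 0.339 × 0.40 × (1 − 0.44) × 0.94 × 0.17 = 0.012135
  kimberlite pipe: 0.125 × 0.11 × (1 − 0.12) × 0.50 × 0.03 = 0.0001815
The unnormalized weights sum to 0.016911.
P(placer | evidence) = 0.0020415 / 0.016911 ≈ 0.121.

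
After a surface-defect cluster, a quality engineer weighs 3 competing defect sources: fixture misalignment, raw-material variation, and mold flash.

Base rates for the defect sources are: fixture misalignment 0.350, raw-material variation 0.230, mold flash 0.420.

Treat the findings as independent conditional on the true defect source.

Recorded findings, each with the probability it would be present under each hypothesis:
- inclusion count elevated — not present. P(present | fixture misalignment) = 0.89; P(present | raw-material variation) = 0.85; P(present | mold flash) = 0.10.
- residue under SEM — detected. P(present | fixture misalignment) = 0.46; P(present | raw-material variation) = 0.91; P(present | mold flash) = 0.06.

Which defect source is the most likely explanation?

raw-material variation

For each hypothesis, the unnormalized posterior weight is prior × product of the finding likelihoods (using 1 − P(present | H) for each absent finding):
  fixture misalignment: 0.350 × (1 − 0.89) × 0.46 = 0.01771
  raw-material variation: 0.230 × (1 − 0.85) × 0.91 = 0.031395
  mold flash: 0.420 × (1 − 0.10) × 0.06 = 0.02268
The unnormalized weights sum to 0.071785.
P(fixture misalignment | evidence) ≈ 0.01771 / 0.071785 ≈ 0.247
P(raw-material variation | evidence) ≈ 0.031395 / 0.071785 ≈ 0.437
P(mold flash | evidence) ≈ 0.02268 / 0.071785 ≈ 0.316
The largest is 0.437, so raw-material variation is most probable.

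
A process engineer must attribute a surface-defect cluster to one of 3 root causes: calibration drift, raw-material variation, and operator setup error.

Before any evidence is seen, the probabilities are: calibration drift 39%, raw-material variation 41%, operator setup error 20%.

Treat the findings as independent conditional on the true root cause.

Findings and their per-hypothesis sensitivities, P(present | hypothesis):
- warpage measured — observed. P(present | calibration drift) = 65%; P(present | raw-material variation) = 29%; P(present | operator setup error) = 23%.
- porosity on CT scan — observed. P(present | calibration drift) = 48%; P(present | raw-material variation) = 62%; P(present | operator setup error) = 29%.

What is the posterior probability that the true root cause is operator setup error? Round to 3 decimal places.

By Bayes' rule with conditional independence, the unnormalized weight for each hypothesis is prior × ∏ likelihoods:
  calibration drift: 0.39 × 0.65 × 0.48 = 0.12168
  raw-material variation: 0.41 × 0.29 × 0.62 = 0.073718
  operator setup error: 0.20 × 0.23 × 0.29 = 0.01334
The unnormalized weights sum to 0.20874.
P(operator setup error | evidence) = 0.01334 / 0.20874 ≈ 0.064.

0.064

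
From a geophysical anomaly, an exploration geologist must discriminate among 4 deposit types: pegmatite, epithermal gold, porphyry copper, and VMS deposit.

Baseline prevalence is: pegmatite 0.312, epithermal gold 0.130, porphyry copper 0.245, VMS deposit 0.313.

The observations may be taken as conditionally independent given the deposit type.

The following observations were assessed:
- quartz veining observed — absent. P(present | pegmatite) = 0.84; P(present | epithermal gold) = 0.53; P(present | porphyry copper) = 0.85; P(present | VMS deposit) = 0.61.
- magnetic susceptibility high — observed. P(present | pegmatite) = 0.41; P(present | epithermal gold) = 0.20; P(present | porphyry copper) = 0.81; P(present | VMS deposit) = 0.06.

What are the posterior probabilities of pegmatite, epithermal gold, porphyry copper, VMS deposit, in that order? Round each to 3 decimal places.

0.293, 0.175, 0.427, 0.105

Multiply each prior by the joint likelihood of the evidence pattern (using 1 − P(present | H) for each absent observation):
  pegmatite: 0.312 × (1 − 0.84) × 0.41 = 0.020467
  epithermal gold: 0.130 × (1 − 0.53) × 0.20 = 0.01222
  porphyry copper: 0.245 × (1 − 0.85) × 0.81 = 0.029768
  VMS deposit: 0.313 × (1 − 0.61) × 0.06 = 0.0073242
Normalizing constant Z = 0.020467 + 0.01222 + 0.029768 + 0.0073242 = 0.069779.
P(pegmatite | evidence) = 0.020467 / 0.069779 ≈ 0.293
P(epithermal gold | evidence) = 0.01222 / 0.069779 ≈ 0.175
P(porphyry copper | evidence) = 0.029768 / 0.069779 ≈ 0.427
P(VMS deposit | evidence) = 0.0073242 / 0.069779 ≈ 0.105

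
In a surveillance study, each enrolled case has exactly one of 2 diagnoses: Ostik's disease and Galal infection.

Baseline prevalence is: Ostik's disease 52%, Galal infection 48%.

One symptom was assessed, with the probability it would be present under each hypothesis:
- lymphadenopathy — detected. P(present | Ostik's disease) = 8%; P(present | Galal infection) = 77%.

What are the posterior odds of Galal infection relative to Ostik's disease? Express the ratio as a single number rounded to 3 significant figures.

Unnormalized posterior weight (prior times the symptom likelihood) for each of the two hypotheses:
  Galal infection: 0.48 × 0.77 = 0.3696
  Ostik's disease: 0.52 × 0.08 = 0.0416
Odds(Galal infection : Ostik's disease) = 0.3696 / 0.0416 ≈ 8.88.

8.88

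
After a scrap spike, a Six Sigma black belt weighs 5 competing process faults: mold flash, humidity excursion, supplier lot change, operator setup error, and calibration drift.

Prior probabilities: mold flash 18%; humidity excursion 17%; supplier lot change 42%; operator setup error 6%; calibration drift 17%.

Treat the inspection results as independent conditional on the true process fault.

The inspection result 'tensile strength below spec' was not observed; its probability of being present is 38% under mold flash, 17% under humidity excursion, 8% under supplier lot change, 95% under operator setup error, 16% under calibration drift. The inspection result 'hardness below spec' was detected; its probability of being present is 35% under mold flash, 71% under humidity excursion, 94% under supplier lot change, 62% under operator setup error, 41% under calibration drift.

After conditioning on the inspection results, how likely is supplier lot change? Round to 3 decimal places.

0.645

Multiply each prior by the joint likelihood of the inspection result pattern (using 1 − P(present | H) for each absent inspection result):
  mold flash: 0.18 × (1 − 0.38) × 0.35 = 0.03906
  humidity excursion: 0.17 × (1 − 0.17) × 0.71 = 0.10018
  supplier lot change: 0.42 × (1 − 0.08) × 0.94 = 0.36322
  operator setup error: 0.06 × (1 − 0.95) × 0.62 = 0.00186
  calibration drift: 0.17 × (1 − 0.16) × 0.41 = 0.058548
Normalizing constant Z = 0.03906 + 0.10018 + 0.36322 + 0.00186 + 0.058548 = 0.56286.
P(supplier lot change | evidence) = 0.36322 / 0.56286 ≈ 0.645.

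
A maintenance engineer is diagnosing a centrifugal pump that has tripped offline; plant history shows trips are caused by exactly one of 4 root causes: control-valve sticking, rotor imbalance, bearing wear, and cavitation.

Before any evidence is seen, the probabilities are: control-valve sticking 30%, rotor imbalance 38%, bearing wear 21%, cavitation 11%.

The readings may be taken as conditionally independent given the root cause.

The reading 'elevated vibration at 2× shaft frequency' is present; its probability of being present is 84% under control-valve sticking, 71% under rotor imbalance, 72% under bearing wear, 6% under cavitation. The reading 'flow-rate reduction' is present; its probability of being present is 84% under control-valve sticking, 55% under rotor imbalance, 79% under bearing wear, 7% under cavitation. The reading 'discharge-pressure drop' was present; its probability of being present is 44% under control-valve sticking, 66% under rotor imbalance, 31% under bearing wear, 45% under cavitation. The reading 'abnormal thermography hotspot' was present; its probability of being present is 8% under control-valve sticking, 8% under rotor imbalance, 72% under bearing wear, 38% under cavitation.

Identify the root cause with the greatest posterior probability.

bearing wear

By Bayes' rule with conditional independence, the unnormalized weight for each hypothesis is prior × ∏ likelihoods:
  control-valve sticking: 0.30 × 0.84 × 0.84 × 0.44 × 0.08 = 0.0074511
  rotor imbalance: 0.38 × 0.71 × 0.55 × 0.66 × 0.08 = 0.007835
  bearing wear: 0.21 × 0.72 × 0.79 × 0.31 × 0.72 = 0.026661
  cavitation: 0.11 × 0.06 × 0.07 × 0.45 × 0.38 = 7.9002e-05
The unnormalized weights sum to 0.042026.
P(control-valve sticking | evidence) ≈ 0.0074511 / 0.042026 ≈ 0.177
P(rotor imbalance | evidence) ≈ 0.007835 / 0.042026 ≈ 0.186
P(bearing wear | evidence) ≈ 0.026661 / 0.042026 ≈ 0.634
P(cavitation | evidence) ≈ 7.9002e-05 / 0.042026 ≈ 0.002
The largest is 0.634, so bearing wear is most probable.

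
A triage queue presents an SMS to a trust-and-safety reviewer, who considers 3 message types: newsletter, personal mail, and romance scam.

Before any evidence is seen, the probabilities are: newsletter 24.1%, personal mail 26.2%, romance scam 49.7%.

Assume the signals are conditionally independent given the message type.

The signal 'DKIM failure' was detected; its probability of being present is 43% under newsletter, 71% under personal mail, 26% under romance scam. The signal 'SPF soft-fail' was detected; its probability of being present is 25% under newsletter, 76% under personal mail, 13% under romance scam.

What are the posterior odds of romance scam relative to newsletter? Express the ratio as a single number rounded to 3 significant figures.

0.648

The normalizing constant cancels in an odds ratio, so compute prior × likelihood for the two hypotheses only:
  romance scam: 0.497 × 0.26 × 0.13 = 0.016799
  newsletter: 0.241 × 0.43 × 0.25 = 0.025907
Posterior odds = 0.016799 / 0.025907 ≈ 0.648.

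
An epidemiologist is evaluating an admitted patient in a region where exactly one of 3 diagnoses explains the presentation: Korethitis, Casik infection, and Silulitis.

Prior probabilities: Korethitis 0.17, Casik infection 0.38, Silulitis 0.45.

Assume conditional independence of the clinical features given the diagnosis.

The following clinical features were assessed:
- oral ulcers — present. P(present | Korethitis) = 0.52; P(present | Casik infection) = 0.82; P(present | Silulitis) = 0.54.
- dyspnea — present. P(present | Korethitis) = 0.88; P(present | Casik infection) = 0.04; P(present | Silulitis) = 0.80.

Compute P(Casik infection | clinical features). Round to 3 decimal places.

0.044

For each hypothesis, the unnormalized posterior weight is prior × product of the clinical feature likelihoods:
  Korethitis: 0.17 × 0.52 × 0.88 = 0.077792
  Casik infection: 0.38 × 0.82 × 0.04 = 0.012464
  Silulitis: 0.45 × 0.54 × 0.80 = 0.1944
Normalizing constant Z = 0.077792 + 0.012464 + 0.1944 = 0.28466.
P(Casik infection | evidence) = 0.012464 / 0.28466 ≈ 0.044.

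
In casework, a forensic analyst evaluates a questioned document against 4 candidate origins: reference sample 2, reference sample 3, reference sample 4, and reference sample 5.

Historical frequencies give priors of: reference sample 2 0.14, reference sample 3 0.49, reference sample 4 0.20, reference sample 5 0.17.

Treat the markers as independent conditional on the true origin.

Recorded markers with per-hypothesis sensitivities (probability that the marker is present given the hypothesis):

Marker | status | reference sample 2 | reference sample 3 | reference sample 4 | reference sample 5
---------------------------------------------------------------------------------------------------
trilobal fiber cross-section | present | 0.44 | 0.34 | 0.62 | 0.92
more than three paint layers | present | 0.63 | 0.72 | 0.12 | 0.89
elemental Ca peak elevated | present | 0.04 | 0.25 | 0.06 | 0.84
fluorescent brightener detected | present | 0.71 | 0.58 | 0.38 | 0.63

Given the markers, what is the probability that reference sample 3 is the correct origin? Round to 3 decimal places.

0.188

By Bayes' rule with conditional independence, the unnormalized weight for each hypothesis is prior × ∏ likelihoods:
  reference sample 2: 0.14 × 0.44 × 0.63 × 0.04 × 0.71 = 0.0011021
  reference sample 3: 0.49 × 0.34 × 0.72 × 0.25 × 0.58 = 0.017393
  reference sample 4: 0.20 × 0.62 × 0.12 × 0.06 × 0.38 = 0.00033926
  reference sample 5: 0.17 × 0.92 × 0.89 × 0.84 × 0.63 = 0.073663
Normalizing constant Z = 0.0011021 + 0.017393 + 0.00033926 + 0.073663 = 0.092497.
P(reference sample 3 | evidence) = 0.017393 / 0.092497 ≈ 0.188.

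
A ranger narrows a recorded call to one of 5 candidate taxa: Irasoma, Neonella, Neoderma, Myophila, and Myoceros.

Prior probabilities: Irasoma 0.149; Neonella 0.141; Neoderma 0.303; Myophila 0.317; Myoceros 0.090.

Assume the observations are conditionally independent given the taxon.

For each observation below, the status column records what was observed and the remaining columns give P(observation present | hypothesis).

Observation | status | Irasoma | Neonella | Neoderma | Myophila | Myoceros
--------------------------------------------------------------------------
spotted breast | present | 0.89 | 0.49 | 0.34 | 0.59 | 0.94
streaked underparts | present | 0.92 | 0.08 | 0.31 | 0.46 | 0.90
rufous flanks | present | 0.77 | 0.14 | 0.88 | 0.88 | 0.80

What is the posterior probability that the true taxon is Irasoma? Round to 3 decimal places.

0.362

Multiply each prior by the joint likelihood of the evidence pattern:
  Irasoma: 0.149 × 0.89 × 0.92 × 0.77 = 0.093941
  Neonella: 0.141 × 0.49 × 0.08 × 0.14 = 0.00077381
  Neoderma: 0.303 × 0.34 × 0.31 × 0.88 = 0.028104
  Myophila: 0.317 × 0.59 × 0.46 × 0.88 = 0.07571
  Myoceros: 0.090 × 0.94 × 0.90 × 0.80 = 0.060912
Normalizing constant Z = 0.093941 + 0.00077381 + 0.028104 + 0.07571 + 0.060912 = 0.25944.
P(Irasoma | evidence) = 0.093941 / 0.25944 ≈ 0.362.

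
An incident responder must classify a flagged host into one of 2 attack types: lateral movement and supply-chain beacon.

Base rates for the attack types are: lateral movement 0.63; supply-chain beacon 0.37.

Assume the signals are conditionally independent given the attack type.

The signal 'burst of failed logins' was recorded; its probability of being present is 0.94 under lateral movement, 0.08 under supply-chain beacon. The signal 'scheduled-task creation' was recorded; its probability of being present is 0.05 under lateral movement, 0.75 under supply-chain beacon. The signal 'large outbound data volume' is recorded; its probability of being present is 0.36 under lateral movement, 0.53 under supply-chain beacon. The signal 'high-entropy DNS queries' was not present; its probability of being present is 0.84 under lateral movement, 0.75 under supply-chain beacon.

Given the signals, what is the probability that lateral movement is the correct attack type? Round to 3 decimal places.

0.367

By Bayes' rule with conditional independence, the unnormalized weight for each hypothesis is prior × ∏ likelihoods (using 1 − P(present | H) for each absent signal):
  lateral movement: 0.63 × 0.94 × 0.05 × 0.36 × (1 − 0.84) = 0.0017055
  supply-chain beacon: 0.37 × 0.08 × 0.75 × 0.53 × (1 − 0.75) = 0.0029415
The unnormalized weights sum to 0.004647.
P(lateral movement | evidence) = 0.0017055 / 0.004647 ≈ 0.367.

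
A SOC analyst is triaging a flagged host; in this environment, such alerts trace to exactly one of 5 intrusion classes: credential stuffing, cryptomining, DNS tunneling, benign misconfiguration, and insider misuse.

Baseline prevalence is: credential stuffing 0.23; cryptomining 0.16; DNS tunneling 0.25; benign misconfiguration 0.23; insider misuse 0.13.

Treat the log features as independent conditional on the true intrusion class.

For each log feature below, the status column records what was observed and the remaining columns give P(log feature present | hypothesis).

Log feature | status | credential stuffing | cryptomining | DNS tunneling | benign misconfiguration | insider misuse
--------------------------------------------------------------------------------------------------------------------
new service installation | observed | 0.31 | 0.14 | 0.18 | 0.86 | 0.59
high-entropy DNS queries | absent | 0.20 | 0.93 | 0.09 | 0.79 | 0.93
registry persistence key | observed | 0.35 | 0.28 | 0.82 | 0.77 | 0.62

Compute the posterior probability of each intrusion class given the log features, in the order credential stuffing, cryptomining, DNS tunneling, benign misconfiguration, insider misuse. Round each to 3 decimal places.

0.224, 0.005, 0.376, 0.358, 0.037

For each hypothesis, the unnormalized posterior weight is prior × product of the log feature likelihoods (using 1 − P(present | H) for each absent log feature):
  credential stuffing: 0.23 × 0.31 × (1 − 0.20) × 0.35 = 0.019964
  cryptomining: 0.16 × 0.14 × (1 − 0.93) × 0.28 = 0.00043904
  DNS tunneling: 0.25 × 0.18 × (1 − 0.09) × 0.82 = 0.033579
  benign misconfiguration: 0.23 × 0.86 × (1 − 0.79) × 0.77 = 0.031984
  insider misuse: 0.13 × 0.59 × (1 − 0.93) × 0.62 = 0.0033288
Marginal likelihood of the evidence = 0.089295.
P(credential stuffing | evidence) = 0.019964 / 0.089295 ≈ 0.224
P(cryptomining | evidence) = 0.00043904 / 0.089295 ≈ 0.005
P(DNS tunneling | evidence) = 0.033579 / 0.089295 ≈ 0.376
P(benign misconfiguration | evidence) = 0.031984 / 0.089295 ≈ 0.358
P(insider misuse | evidence) = 0.0033288 / 0.089295 ≈ 0.037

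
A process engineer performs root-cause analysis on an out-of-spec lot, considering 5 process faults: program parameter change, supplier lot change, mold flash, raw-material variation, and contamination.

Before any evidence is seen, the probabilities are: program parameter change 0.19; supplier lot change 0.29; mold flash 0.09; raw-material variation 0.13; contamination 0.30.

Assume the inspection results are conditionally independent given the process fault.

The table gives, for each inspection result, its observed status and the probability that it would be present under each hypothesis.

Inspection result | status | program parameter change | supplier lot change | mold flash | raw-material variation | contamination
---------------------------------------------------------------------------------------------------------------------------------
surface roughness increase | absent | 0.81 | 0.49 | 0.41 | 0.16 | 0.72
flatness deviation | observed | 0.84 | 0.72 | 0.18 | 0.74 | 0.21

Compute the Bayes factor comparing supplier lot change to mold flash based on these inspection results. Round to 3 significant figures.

Joint likelihood of the inspection result pattern under each hypothesis (using 1 − P(present | H) for each absent inspection result):
  supplier lot change: (1 − 0.49) × 0.72 = 0.3672
  mold flash: (1 − 0.41) × 0.18 = 0.1062
Bayes factor = 0.3672 / 0.1062 ≈ 3.46

3.46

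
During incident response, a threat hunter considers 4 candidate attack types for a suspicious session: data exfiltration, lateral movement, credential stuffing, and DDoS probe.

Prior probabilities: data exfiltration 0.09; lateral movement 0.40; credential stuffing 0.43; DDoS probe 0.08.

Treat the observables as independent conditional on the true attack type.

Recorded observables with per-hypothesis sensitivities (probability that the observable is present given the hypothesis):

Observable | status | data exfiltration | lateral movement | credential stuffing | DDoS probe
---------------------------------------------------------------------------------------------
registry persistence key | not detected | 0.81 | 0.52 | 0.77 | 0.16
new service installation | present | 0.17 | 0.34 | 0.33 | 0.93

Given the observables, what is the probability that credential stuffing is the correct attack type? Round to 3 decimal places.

For each hypothesis, the unnormalized posterior weight is prior × product of the observable likelihoods (using 1 − P(present | H) for each absent observable):
  data exfiltration: 0.09 × (1 − 0.81) × 0.17 = 0.002907
  lateral movement: 0.40 × (1 − 0.52) × 0.34 = 0.06528
  credential stuffing: 0.43 × (1 − 0.77) × 0.33 = 0.032637
  DDoS probe: 0.08 × (1 − 0.16) × 0.93 = 0.062496
Marginal likelihood of the evidence = 0.16332.
P(credential stuffing | evidence) = 0.032637 / 0.16332 ≈ 0.200.

0.200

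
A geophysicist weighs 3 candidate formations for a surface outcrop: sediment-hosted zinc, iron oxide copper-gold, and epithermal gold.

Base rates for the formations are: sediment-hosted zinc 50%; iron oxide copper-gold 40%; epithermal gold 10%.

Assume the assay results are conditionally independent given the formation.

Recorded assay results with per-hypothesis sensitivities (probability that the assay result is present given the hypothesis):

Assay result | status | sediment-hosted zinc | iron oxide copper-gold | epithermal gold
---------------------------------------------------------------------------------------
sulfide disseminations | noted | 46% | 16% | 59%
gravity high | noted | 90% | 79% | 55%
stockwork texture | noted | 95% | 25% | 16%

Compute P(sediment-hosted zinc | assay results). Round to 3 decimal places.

For each hypothesis, the unnormalized posterior weight is prior × product of the assay result likelihoods:
  sediment-hosted zinc: 0.50 × 0.46 × 0.90 × 0.95 = 0.19665
  iron oxide copper-gold: 0.40 × 0.16 × 0.79 × 0.25 = 0.01264
  epithermal gold: 0.10 × 0.59 × 0.55 × 0.16 = 0.005192
Normalizing constant Z = 0.19665 + 0.01264 + 0.005192 = 0.21448.
P(sediment-hosted zinc | evidence) = 0.19665 / 0.21448 ≈ 0.917.

0.917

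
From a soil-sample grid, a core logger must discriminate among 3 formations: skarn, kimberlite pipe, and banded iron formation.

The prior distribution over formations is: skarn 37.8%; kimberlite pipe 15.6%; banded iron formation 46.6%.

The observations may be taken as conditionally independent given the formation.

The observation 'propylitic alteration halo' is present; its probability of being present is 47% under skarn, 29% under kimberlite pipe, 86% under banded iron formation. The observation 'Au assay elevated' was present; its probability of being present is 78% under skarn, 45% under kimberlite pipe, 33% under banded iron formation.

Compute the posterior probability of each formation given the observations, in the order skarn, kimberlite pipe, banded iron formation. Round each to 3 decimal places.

Multiply each prior by the joint likelihood of the evidence pattern:
  skarn: 0.378 × 0.47 × 0.78 = 0.13857
  kimberlite pipe: 0.156 × 0.29 × 0.45 = 0.020358
  banded iron formation: 0.466 × 0.86 × 0.33 = 0.13225
The unnormalized weights sum to 0.29118.
P(skarn | evidence) = 0.13857 / 0.29118 ≈ 0.476
P(kimberlite pipe | evidence) = 0.020358 / 0.29118 ≈ 0.070
P(banded iron formation | evidence) = 0.13225 / 0.29118 ≈ 0.454

0.476, 0.070, 0.454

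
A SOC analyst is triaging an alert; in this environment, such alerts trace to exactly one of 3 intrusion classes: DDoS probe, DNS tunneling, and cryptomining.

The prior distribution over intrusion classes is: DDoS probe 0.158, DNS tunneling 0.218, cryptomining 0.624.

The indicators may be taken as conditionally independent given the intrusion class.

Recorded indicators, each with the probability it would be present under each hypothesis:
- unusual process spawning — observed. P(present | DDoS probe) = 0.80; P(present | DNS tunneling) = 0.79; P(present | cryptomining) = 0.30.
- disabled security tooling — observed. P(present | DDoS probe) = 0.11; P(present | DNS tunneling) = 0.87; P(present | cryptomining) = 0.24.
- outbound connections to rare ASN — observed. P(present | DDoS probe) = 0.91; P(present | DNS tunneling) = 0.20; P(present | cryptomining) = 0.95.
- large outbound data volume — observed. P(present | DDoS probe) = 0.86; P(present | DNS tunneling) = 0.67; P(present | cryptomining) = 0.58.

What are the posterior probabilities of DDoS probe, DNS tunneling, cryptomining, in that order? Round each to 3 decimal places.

0.195, 0.360, 0.444

For each hypothesis, the unnormalized posterior weight is prior × product of the indicator likelihoods:
  DDoS probe: 0.158 × 0.80 × 0.11 × 0.91 × 0.86 = 0.010881
  DNS tunneling: 0.218 × 0.79 × 0.87 × 0.20 × 0.67 = 0.020077
  cryptomining: 0.624 × 0.30 × 0.24 × 0.95 × 0.58 = 0.024755
Normalizing constant Z = 0.010881 + 0.020077 + 0.024755 = 0.055714.
P(DDoS probe | evidence) = 0.010881 / 0.055714 ≈ 0.195
P(DNS tunneling | evidence) = 0.020077 / 0.055714 ≈ 0.360
P(cryptomining | evidence) = 0.024755 / 0.055714 ≈ 0.444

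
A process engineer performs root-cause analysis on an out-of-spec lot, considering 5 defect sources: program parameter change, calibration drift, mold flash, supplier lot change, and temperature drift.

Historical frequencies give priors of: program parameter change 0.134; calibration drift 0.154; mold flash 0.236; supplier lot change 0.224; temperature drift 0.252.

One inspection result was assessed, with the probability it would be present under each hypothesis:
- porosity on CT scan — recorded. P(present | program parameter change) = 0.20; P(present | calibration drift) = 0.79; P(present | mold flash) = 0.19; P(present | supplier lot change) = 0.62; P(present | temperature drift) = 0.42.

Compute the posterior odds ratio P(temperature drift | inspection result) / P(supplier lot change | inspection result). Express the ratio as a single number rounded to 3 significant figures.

0.762

Unnormalized posterior weight (prior times the inspection result likelihood) for each of the two hypotheses:
  temperature drift: 0.252 × 0.42 = 0.10584
  supplier lot change: 0.224 × 0.62 = 0.13888
Odds(temperature drift : supplier lot change) = 0.10584 / 0.13888 ≈ 0.762.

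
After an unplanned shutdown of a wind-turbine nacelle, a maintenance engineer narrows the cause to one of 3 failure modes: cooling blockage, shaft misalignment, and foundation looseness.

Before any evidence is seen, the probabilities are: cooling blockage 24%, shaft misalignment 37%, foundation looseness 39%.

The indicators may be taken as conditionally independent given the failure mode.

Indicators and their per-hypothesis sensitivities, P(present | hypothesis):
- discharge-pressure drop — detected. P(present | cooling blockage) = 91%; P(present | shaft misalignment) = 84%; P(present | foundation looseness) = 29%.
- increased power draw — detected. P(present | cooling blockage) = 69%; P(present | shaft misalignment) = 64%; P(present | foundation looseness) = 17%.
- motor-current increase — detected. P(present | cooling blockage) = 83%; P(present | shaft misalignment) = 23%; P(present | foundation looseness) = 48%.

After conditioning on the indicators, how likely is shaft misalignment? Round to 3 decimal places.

Multiply each prior by the joint likelihood of the indicator pattern:
  cooling blockage: 0.24 × 0.91 × 0.69 × 0.83 = 0.12508
  shaft misalignment: 0.37 × 0.84 × 0.64 × 0.23 = 0.04575
  foundation looseness: 0.39 × 0.29 × 0.17 × 0.48 = 0.009229
The unnormalized weights sum to 0.18006.
P(shaft misalignment | evidence) = 0.04575 / 0.18006 ≈ 0.254.

0.254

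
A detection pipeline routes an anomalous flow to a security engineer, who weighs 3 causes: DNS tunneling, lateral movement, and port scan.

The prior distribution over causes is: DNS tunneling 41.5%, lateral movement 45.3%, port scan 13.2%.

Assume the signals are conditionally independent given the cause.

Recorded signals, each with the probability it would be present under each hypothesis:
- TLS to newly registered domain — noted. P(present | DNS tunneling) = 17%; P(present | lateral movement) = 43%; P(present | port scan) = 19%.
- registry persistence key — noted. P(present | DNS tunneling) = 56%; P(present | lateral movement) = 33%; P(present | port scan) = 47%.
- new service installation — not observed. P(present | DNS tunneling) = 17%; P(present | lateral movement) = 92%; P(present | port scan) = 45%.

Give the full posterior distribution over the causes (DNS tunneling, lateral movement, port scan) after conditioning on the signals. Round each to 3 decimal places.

Multiply each prior by the joint likelihood of the signal pattern (using 1 − P(present | H) for each absent signal):
  DNS tunneling: 0.415 × 0.17 × 0.56 × (1 − 0.17) = 0.032792
  lateral movement: 0.453 × 0.43 × 0.33 × (1 − 0.92) = 0.0051425
  port scan: 0.132 × 0.19 × 0.47 × (1 − 0.45) = 0.0064832
Normalizing constant Z = 0.032792 + 0.0051425 + 0.0064832 = 0.044417.
P(DNS tunneling | evidence) = 0.032792 / 0.044417 ≈ 0.738
P(lateral movement | evidence) = 0.0051425 / 0.044417 ≈ 0.116
P(port scan | evidence) = 0.0064832 / 0.044417 ≈ 0.146

0.738, 0.116, 0.146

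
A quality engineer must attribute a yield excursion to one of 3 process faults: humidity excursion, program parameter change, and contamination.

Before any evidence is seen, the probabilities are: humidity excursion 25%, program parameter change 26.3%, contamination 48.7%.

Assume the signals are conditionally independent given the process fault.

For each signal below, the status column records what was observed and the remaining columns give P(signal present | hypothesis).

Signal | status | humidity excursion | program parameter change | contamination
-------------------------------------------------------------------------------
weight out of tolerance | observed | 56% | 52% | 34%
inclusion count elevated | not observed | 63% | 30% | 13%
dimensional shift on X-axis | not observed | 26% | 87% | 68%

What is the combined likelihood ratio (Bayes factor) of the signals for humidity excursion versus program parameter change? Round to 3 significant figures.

3.24

The Bayes factor is the ratio of the joint likelihoods of the signal pattern under the two hypotheses (using 1 − P(present | H) for each absent signal).
  humidity excursion: 0.56 × (1 − 0.63) × (1 − 0.26) = 0.15333
  program parameter change: 0.52 × (1 − 0.30) × (1 − 0.87) = 0.04732
Bayes factor = 0.15333 / 0.04732 ≈ 3.24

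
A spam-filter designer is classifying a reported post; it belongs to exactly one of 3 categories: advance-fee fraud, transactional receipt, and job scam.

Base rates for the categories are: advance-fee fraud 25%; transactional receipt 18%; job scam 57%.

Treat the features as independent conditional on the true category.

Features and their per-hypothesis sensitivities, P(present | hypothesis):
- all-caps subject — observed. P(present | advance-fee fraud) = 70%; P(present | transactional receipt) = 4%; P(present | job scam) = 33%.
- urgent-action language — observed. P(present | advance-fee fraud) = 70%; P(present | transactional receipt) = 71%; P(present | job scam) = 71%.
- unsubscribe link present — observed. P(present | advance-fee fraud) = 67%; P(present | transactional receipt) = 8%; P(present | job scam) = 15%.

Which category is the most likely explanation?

advance-fee fraud

By Bayes' rule with conditional independence, the unnormalized weight for each hypothesis is prior × ∏ likelihoods:
  advance-fee fraud: 0.25 × 0.70 × 0.70 × 0.67 = 0.082075
  transactional receipt: 0.18 × 0.04 × 0.71 × 0.08 = 0.00040896
  job scam: 0.57 × 0.33 × 0.71 × 0.15 = 0.020033
The unnormalized weights sum to 0.10252.
P(advance-fee fraud | evidence) ≈ 0.082075 / 0.10252 ≈ 0.801
P(transactional receipt | evidence) ≈ 0.00040896 / 0.10252 ≈ 0.004
P(job scam | evidence) ≈ 0.020033 / 0.10252 ≈ 0.195
The largest is 0.801, so advance-fee fraud is most probable.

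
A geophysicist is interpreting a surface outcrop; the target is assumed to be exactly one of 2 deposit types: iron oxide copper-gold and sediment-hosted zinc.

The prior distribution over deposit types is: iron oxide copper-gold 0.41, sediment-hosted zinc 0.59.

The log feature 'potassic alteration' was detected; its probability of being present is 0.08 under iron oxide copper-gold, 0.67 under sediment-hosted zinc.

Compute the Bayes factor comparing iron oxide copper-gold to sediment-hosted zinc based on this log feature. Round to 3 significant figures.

The Bayes factor is the ratio of the two likelihoods.
  iron oxide copper-gold: 0.08
  sediment-hosted zinc: 0.67
Bayes factor = 0.08 / 0.67 ≈ 0.119

0.119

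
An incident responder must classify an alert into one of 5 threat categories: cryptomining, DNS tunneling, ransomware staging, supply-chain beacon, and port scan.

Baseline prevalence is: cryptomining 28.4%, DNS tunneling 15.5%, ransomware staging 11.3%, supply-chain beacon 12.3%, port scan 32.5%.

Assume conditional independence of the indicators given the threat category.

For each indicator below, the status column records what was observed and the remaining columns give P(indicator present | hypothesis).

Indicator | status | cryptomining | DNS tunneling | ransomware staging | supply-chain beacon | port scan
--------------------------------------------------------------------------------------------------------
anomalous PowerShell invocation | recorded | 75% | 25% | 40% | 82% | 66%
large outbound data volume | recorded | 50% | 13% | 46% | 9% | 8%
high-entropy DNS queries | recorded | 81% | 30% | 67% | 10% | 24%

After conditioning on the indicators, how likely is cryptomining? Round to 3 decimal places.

Multiply each prior by the joint likelihood of the indicator pattern:
  cryptomining: 0.284 × 0.75 × 0.50 × 0.81 = 0.086265
  DNS tunneling: 0.155 × 0.25 × 0.13 × 0.30 = 0.0015113
  ransomware staging: 0.113 × 0.40 × 0.46 × 0.67 = 0.013931
  supply-chain beacon: 0.123 × 0.82 × 0.09 × 0.10 = 0.00090774
  port scan: 0.325 × 0.66 × 0.08 × 0.24 = 0.0041184
Normalizing constant Z = 0.086265 + 0.0015113 + 0.013931 + 0.00090774 + 0.0041184 = 0.10673.
P(cryptomining | evidence) = 0.086265 / 0.10673 ≈ 0.808.

0.808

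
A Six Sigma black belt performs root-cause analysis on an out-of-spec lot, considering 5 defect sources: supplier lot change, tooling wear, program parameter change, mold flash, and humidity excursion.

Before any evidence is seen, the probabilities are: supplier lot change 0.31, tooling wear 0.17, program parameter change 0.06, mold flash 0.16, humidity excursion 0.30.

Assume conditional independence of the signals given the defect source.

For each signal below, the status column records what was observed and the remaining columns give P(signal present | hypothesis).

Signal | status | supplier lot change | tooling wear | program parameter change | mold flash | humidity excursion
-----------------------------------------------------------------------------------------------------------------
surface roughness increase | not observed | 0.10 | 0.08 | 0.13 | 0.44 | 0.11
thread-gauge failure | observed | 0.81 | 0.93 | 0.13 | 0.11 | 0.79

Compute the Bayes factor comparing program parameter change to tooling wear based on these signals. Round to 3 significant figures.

The Bayes factor is the ratio of the joint likelihoods of the signal pattern under the two hypotheses (using 1 − P(present | H) for each absent signal).
  program parameter change: (1 − 0.13) × 0.13 = 0.1131
  tooling wear: (1 − 0.08) × 0.93 = 0.8556
Bayes factor = 0.1131 / 0.8556 ≈ 0.132

0.132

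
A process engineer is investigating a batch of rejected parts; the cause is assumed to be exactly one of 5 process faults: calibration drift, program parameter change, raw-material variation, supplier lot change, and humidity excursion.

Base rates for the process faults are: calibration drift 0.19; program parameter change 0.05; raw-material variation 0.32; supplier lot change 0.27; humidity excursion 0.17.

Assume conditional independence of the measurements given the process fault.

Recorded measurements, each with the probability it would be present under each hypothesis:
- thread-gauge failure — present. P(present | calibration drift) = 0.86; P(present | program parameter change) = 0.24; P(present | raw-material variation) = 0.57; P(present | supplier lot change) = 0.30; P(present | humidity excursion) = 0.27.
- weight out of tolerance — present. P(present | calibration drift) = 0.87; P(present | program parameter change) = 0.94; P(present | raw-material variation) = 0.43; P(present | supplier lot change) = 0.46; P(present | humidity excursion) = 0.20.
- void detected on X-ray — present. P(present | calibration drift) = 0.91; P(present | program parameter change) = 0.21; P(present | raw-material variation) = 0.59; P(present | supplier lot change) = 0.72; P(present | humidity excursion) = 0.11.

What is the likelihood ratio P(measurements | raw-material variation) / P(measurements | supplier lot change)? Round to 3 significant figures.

Take the product of per-measurement likelihoods under each hypothesis, then divide.
  raw-material variation: 0.57 × 0.43 × 0.59 = 0.14461
  supplier lot change: 0.30 × 0.46 × 0.72 = 0.09936
Bayes factor = 0.14461 / 0.09936 ≈ 1.46

1.46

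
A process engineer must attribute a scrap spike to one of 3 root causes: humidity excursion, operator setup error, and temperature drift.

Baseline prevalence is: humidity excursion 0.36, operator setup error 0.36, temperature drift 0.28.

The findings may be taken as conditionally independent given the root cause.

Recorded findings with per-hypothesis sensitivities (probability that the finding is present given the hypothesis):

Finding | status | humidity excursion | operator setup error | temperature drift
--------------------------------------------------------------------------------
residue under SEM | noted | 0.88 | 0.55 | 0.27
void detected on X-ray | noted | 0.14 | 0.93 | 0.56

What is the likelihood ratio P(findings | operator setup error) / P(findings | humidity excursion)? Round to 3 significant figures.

Joint likelihood of the evidence pattern under each hypothesis:
  operator setup error: 0.55 × 0.93 = 0.5115
  humidity excursion: 0.88 × 0.14 = 0.1232
Bayes factor = 0.5115 / 0.1232 ≈ 4.15

4.15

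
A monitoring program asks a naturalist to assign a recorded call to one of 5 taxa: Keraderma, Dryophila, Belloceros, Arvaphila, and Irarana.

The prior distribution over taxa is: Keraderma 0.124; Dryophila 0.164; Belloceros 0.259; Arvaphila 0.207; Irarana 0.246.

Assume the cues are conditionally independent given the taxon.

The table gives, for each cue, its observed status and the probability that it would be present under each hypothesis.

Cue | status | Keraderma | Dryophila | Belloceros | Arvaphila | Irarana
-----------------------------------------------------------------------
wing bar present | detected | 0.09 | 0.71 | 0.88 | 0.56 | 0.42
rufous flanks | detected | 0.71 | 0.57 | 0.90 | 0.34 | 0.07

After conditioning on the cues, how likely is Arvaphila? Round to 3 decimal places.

0.121

For each hypothesis, the unnormalized posterior weight is prior × product of the cue likelihoods:
  Keraderma: 0.124 × 0.09 × 0.71 = 0.0079236
  Dryophila: 0.164 × 0.71 × 0.57 = 0.066371
  Belloceros: 0.259 × 0.88 × 0.90 = 0.20513
  Arvaphila: 0.207 × 0.56 × 0.34 = 0.039413
  Irarana: 0.246 × 0.42 × 0.07 = 0.0072324
Marginal likelihood of the evidence = 0.32607.
P(Arvaphila | evidence) = 0.039413 / 0.32607 ≈ 0.121.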